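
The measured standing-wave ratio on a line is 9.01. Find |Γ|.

|Γ| ≈ 0.8

|Γ| = (S − 1)/(S + 1) = (9.01 − 1)/(9.01 + 1) = 8.01/10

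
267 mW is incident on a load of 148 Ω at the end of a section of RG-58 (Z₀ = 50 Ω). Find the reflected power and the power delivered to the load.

Γ = (148 − 50)/(148 + 50) = 0.495
|Γ|² = 0.245
P_refl = |Γ|²·P_inc = 65.4 mW, P_del = (1 − |Γ|²)·P_inc = 202 mW

P_reflected ≈ 65.4 mW; P_delivered ≈ 202 mW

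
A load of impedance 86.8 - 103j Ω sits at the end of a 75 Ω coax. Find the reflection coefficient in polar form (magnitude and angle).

Γ ≈ 0.541 ∠ -51°

Γ = (Z_L − Z_0)/(Z_L + Z_0) = (11.8 − j103)/(161.8 − j103)
|Γ| = 104/192 = 0.541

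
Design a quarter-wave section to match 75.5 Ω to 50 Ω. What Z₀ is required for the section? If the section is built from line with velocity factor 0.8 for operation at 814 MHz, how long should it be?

Z_qwt = √(Z_0·R_L) = √(50 × 75.5) = √3775
λ = 0.8·c/f = 0.295 m, so l = λ/4 = 0.0737 m

Z_qwt ≈ 61.4 Ω; length ≈ 7.37 cm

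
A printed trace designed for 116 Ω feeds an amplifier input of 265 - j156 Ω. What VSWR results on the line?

Γ = (Z_L − Z_0)/(Z_L + Z_0) = (149 − j156)/(381 − j156)
|Γ| = 216/412 = 0.524
VSWR = (1 + |Γ|)/(1 − |Γ|) = 1.52/0.476

VSWR ≈ 3.2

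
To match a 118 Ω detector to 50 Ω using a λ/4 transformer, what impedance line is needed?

Z_qwt = √(Z_0·R_L) = √(50 × 118) = √5900

Z_qwt ≈ 76.8 Ω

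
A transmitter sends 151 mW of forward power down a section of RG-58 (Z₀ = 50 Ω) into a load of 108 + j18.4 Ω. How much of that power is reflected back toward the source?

P_reflected ≈ 22.1 mW

|Γ| = |(58 + j18.4)/(158 + j18.4)| = 0.383
|Γ|² = 0.146
P_refl = |Γ|²·P_inc = 22.1 mW, P_del = (1 − |Γ|²)·P_inc = 129 mW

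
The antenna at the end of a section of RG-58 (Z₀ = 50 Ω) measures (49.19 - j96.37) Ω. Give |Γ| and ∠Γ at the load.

Γ = (Z_L − Z_0)/(Z_L + Z_0) = (-0.81 − j96.37)/(99.19 − j96.37)
|Γ| = 96.4/138 = 0.697

Γ ≈ 0.697 ∠ -46.3°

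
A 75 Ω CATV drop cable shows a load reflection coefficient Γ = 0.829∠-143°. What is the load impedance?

Z_L ≈ 7.79 − j24.9 Ω

Z_L = Z_0·(1 + Γ)/(1 − Γ) = 75·(0.338 − j0.499)/(1.66 + j0.499)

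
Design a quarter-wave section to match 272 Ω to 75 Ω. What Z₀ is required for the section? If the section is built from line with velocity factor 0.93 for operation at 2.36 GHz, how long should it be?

Z_qwt ≈ 143 Ω; length ≈ 2.96 cm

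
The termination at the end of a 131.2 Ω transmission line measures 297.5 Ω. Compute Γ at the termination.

Γ = 0.388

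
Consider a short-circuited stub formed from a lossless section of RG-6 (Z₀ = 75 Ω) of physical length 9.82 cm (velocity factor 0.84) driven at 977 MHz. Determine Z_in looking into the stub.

Z_in ≈ −j69.8 Ω

λ = v/f = 0.84·c / 977 MHz = 0.258 m
βl = 2π·l/λ = 2π × 0.381 = 137°
tan(βl) = -0.931
For a short-circuited stub, Z_in = jZ_0·tan(βl)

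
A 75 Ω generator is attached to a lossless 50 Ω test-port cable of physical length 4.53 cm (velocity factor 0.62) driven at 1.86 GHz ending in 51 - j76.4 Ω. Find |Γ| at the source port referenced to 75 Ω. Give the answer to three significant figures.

|Γ| ≈ 0.472

λ = v/f = 0.62·c / 1.86 GHz = 0.1 m
βl = 2π·l/λ = 2π × 0.453 = 163°
tan(βl) = -0.304
Z_in = Z_0·(Z_L + jZ_0·tanβl)/(Z_0 + jZ_L·tanβl) = 146 − j86.8 Ω
Γ_s = (Z_in − Z_s)/(Z_in + Z_s) = (70.6 − j86.8)/(221 − j86.8), |Γ_s| = 0.472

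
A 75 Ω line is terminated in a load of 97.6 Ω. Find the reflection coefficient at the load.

Γ = (Z_L − Z_0)/(Z_L + Z_0) = (97.6 − 75)/(97.6 + 75) = 22.6/172.6

Γ = 0.131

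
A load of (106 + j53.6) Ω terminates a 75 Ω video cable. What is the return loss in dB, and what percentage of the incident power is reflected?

Γ = (31 + j53.6)/(181 + j53.6), |Γ| = 0.328
RL = −20·log₁₀(0.328) = 9.68 dB
P_refl/P_inc = |Γ|² = 0.108

RL ≈ 9.68 dB; 10.8% of incident power reflected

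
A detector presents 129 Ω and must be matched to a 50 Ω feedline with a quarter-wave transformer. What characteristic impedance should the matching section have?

Z_qwt = √(Z_0·R_L) = √(50 × 129) = √6450

Z_qwt ≈ 80.3 Ω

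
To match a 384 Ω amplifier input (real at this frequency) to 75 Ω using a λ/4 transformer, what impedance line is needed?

Z_qwt = √(Z_0·R_L) = √(75 × 384) = √28800

Z_qwt ≈ 170 Ω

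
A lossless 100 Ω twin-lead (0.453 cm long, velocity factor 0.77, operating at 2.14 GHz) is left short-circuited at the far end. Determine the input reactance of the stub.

λ = v/f = 0.77·c / 2.14 GHz = 0.108 m
βl = 2π·l/λ = 2π × 0.042 = 15.1°
tan(βl) = 0.27
For a short-circuited stub, Z_in = jZ_0·tan(βl)

X_in ≈ 27 Ω (inductive)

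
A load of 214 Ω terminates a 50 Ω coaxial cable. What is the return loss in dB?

Γ = (214 − 50)/(214 + 50) = 0.621
RL = −20·log₁₀|Γ| = −20·log₁₀(0.621)

RL ≈ 4.14 dB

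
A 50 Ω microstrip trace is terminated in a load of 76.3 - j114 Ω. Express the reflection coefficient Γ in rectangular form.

Γ ≈ 0.564 − j0.394

Γ = (Z_L − Z_0)/(Z_L + Z_0) = (26.3 − j114)/(126.3 − j114)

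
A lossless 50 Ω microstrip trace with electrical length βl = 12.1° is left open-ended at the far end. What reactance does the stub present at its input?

X_in ≈ -233 Ω (capacitive)

tan(βl) = 0.214
For an open-ended stub, Z_in = −jZ_0·cot(βl) = −jZ_0/tan(βl)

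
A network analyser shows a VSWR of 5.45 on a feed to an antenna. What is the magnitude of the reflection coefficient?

|Γ| = (S − 1)/(S + 1) = (5.45 − 1)/(5.45 + 1) = 4.45/6.45

|Γ| ≈ 0.69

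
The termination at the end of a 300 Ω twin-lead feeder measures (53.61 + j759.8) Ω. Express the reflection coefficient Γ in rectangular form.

Γ = (Z_L − Z_0)/(Z_L + Z_0) = (-246.4 + j759.8)/(353.6 + j759.8)

Γ ≈ 0.698 + j0.649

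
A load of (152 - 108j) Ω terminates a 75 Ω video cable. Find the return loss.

Γ = (77 − j108)/(227 − j108), |Γ| = 0.528
RL = −20·log₁₀|Γ| = −20·log₁₀(0.528)

RL ≈ 5.55 dB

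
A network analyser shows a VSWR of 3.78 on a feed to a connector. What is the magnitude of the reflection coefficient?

|Γ| = (S − 1)/(S + 1) = (3.78 − 1)/(3.78 + 1) = 2.78/4.78

|Γ| ≈ 0.582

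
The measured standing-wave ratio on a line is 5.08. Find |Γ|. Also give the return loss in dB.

|Γ| ≈ 0.671; return loss ≈ 3.46 dB

|Γ| = (S − 1)/(S + 1) = (5.08 − 1)/(5.08 + 1) = 4.08/6.08
RL = −20·log₁₀|Γ| = −20·log₁₀(0.671)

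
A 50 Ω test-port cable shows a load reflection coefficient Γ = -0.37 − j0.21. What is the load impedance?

Z_L = Z_0·(1 + Γ)/(1 − Γ) = 50·(0.63 − j0.21)/(1.37 + j0.21)

Z_L ≈ 21.3 − j10.9 Ω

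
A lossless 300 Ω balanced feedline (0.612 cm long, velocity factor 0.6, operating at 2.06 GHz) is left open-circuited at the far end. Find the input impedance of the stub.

λ = v/f = 0.6·c / 2.06 GHz = 0.0874 m
βl = 2π·l/λ = 2π × 0.07 = 25.2°
tan(βl) = 0.471
For an open-circuited stub, Z_in = −jZ_0·cot(βl) = −jZ_0/tan(βl)

Z_in ≈ −j637 Ω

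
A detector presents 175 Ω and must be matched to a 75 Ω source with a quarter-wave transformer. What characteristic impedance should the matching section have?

Z_qwt = √(Z_0·R_L) = √(75 × 175) = √13120

Z_qwt ≈ 115 Ω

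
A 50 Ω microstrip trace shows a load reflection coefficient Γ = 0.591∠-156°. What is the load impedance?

Z_L = Z_0·(1 + Γ)/(1 − Γ) = 50·(0.46 − j0.24)/(1.54 + j0.24)

Z_L ≈ 13.4 − j9.9 Ω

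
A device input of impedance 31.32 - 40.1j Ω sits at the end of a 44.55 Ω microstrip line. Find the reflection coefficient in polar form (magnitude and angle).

Γ ≈ 0.492 ∠ -80.4°

Γ = (Z_L − Z_0)/(Z_L + Z_0) = (-13.23 − j40.1)/(75.87 − j40.1)
|Γ| = 42.2/85.8 = 0.492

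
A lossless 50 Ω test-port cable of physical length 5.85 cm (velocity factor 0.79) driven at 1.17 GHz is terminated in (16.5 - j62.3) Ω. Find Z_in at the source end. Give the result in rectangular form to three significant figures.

Z_in ≈ 15.9 + j60.4 Ω

λ = v/f = 0.79·c / 1.17 GHz = 0.203 m
βl = 2π·l/λ = 2π × 0.289 = 104°
tan(βl) = tan(104°) = -4.02
Z_in = Z_0·(Z_L + jZ_0·tanβl)/(Z_0 + jZ_L·tanβl)
     = 50·(16.5 − j263)/(-200 − j66.3)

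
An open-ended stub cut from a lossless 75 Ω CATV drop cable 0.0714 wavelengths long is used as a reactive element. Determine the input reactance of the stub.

X_in ≈ -156 Ω (capacitive)

βl = 2π × 0.0714 = 25.7°
tan(βl) = 0.481
For an open-ended stub, Z_in = −jZ_0·cot(βl) = −jZ_0/tan(βl)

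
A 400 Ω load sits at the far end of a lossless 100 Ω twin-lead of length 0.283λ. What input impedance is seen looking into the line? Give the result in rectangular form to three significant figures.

Z_in ≈ 26 + j19.7 Ω

βl = 2π × 0.283 = 102°
tan(βl) = tan(102°) = -4.75
Z_in = Z_0·(Z_L + jZ_0·tanβl)/(Z_0 + jZ_L·tanβl)
     = 100·(400 − j475)/(100 − j1900)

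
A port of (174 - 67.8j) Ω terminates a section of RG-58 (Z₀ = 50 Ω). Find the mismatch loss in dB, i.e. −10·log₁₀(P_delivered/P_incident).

mismatch loss ≈ 1.97 dB

Γ = (124 − j67.8)/(224 − j67.8), |Γ| = 0.604
|Γ|² = 0.365, so P_del/P_inc = 1 − |Γ|² = 0.635
ML = −10·log₁₀(1 − |Γ|²)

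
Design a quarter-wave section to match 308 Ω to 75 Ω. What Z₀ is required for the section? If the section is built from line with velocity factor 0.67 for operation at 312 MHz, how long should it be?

Z_qwt ≈ 152 Ω; length ≈ 16.1 cm

Z_qwt = √(Z_0·R_L) = √(75 × 308) = √23100
λ = 0.67·c/f = 0.644 m, so l = λ/4 = 0.161 m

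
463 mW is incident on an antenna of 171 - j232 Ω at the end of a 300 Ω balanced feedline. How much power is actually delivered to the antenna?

|Γ| = |(-129 − j232)/(471 − j232)| = 0.506
|Γ|² = 0.256
P_refl = |Γ|²·P_inc = 118 mW, P_del = (1 − |Γ|²)·P_inc = 345 mW

P_delivered ≈ 345 mW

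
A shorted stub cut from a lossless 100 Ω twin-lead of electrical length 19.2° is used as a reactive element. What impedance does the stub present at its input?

Z_in ≈ +j34.8 Ω

tan(βl) = 0.348
For a shorted stub, Z_in = jZ_0·tan(βl)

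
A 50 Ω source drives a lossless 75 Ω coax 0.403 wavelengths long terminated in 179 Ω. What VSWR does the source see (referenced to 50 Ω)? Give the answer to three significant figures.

VSWR ≈ 2.99

βl = 2π × 0.403 = 145°
tan(βl) = -0.698
Z_in = Z_0·(Z_L + jZ_0·tanβl)/(Z_0 + jZ_L·tanβl) = 70.5 + j65.1 Ω
Γ_s = (Z_in − Z_s)/(Z_in + Z_s) = (20.5 + j65.1)/(121 + j65.1), |Γ_s| = 0.498
VSWR = (1 + |Γ_s|)/(1 − |Γ_s|)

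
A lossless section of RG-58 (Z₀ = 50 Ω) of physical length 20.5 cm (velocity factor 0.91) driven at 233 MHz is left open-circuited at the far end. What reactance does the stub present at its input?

λ = v/f = 0.91·c / 233 MHz = 1.17 m
βl = 2π·l/λ = 2π × 0.175 = 63°
tan(βl) = 1.96
For an open-circuited stub, Z_in = −jZ_0·cot(βl) = −jZ_0/tan(βl)

X_in ≈ -25.5 Ω (capacitive)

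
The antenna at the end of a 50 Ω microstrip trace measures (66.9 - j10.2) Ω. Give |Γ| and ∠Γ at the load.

Γ = (Z_L − Z_0)/(Z_L + Z_0) = (16.9 − j10.2)/(116.9 − j10.2)
|Γ| = 19.7/117 = 0.168

Γ ≈ 0.168 ∠ -26.1°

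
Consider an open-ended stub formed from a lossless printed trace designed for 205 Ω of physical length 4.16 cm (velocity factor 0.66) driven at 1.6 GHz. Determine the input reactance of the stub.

λ = v/f = 0.66·c / 1.6 GHz = 0.124 m
βl = 2π·l/λ = 2π × 0.336 = 121°
tan(βl) = -1.66
For an open-ended stub, Z_in = −jZ_0·cot(βl) = −jZ_0/tan(βl)

X_in ≈ 123 Ω (inductive)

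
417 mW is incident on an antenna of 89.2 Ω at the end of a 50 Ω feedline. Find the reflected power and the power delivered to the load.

Γ = (89.2 − 50)/(89.2 + 50) = 0.282
|Γ|² = 0.0793
P_refl = |Γ|²·P_inc = 33.1 mW, P_del = (1 − |Γ|²)·P_inc = 384 mW

P_reflected ≈ 33.1 mW; P_delivered ≈ 384 mW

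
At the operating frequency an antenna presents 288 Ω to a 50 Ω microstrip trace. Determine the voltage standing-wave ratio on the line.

VSWR ≈ 5.76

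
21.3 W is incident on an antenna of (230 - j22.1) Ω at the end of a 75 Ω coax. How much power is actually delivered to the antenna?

|Γ| = |(155 − j22.1)/(305 − j22.1)| = 0.512
|Γ|² = 0.262
P_refl = |Γ|²·P_inc = 5.58 W, P_del = (1 − |Γ|²)·P_inc = 15.7 W

P_delivered ≈ 15.7 W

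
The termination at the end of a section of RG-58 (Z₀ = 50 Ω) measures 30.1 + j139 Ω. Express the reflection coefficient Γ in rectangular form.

Γ ≈ 0.689 + j0.54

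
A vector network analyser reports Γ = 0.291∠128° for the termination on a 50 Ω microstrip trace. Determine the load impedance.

Z_L ≈ 31.7 + j15.9 Ω

Z_L = Z_0·(1 + Γ)/(1 − Γ) = 50·(0.821 + j0.229)/(1.18 − j0.229)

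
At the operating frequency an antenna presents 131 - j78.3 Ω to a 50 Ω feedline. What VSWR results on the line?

Γ = (Z_L − Z_0)/(Z_L + Z_0) = (81 − j78.3)/(181 − j78.3)
|Γ| = 113/197 = 0.571
VSWR = (1 + |Γ|)/(1 − |Γ|) = 1.57/0.429

VSWR ≈ 3.66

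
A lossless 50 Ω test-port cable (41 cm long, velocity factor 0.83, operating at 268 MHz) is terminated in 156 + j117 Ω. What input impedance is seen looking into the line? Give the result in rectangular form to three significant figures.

λ = v/f = 0.83·c / 268 MHz = 0.929 m
βl = 2π·l/λ = 2π × 0.441 = 159°
tan(βl) = tan(159°) = -0.387
Z_in = Z_0·(Z_L + jZ_0·tanβl)/(Z_0 + jZ_L·tanβl)
     = 50·(156 + j97.7)/(95.2 − j60.3)

Z_in ≈ 35.3 + j73.6 Ω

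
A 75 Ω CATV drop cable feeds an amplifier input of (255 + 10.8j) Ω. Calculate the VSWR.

VSWR ≈ 3.41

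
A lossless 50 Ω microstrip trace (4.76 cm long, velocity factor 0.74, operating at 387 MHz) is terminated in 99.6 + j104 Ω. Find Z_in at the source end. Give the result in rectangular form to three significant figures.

λ = v/f = 0.74·c / 387 MHz = 0.574 m
βl = 2π·l/λ = 2π × 0.083 = 29.9°
tan(βl) = tan(29.9°) = 0.574
Z_in = Z_0·(Z_L + jZ_0·tanβl)/(Z_0 + jZ_L·tanβl)
     = 50·(99.6 + j133)/(-9.74 + j57.2)

Z_in ≈ 98.3 − j104 Ω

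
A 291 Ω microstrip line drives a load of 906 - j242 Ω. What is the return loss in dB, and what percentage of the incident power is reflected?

Γ = (615 − j242)/(1197 − j242), |Γ| = 0.541
RL = −20·log₁₀(0.541) = 5.33 dB
P_refl/P_inc = |Γ|² = 0.293

RL ≈ 5.33 dB; 29.3% of incident power reflected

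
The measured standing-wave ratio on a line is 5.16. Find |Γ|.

|Γ| ≈ 0.675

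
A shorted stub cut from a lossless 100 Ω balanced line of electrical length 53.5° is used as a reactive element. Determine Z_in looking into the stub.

tan(βl) = 1.35
For a shorted stub, Z_in = jZ_0·tan(βl)

Z_in ≈ +j135 Ω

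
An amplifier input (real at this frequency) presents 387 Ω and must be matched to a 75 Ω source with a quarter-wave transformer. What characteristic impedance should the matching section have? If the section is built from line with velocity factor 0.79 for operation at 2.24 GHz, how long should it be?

Z_qwt = √(Z_0·R_L) = √(75 × 387) = √29020
λ = 0.79·c/f = 0.106 m, so l = λ/4 = 0.0265 m

Z_qwt ≈ 170 Ω; length ≈ 2.65 cm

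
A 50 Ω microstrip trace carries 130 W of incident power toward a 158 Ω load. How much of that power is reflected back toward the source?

P_reflected ≈ 35 W

Γ = (158 − 50)/(158 + 50) = 0.519
|Γ|² = 0.27
P_refl = |Γ|²·P_inc = 35 W, P_del = (1 − |Γ|²)·P_inc = 95 W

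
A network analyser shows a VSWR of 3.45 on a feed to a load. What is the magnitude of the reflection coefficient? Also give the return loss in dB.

|Γ| ≈ 0.551; return loss ≈ 5.18 dB

|Γ| = (S − 1)/(S + 1) = (3.45 − 1)/(3.45 + 1) = 2.45/4.45
RL = −20·log₁₀|Γ| = −20·log₁₀(0.551)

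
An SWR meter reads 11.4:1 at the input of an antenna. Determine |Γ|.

|Γ| = (S − 1)/(S + 1) = (11.4 − 1)/(11.4 + 1) = 10.4/12.4

|Γ| ≈ 0.839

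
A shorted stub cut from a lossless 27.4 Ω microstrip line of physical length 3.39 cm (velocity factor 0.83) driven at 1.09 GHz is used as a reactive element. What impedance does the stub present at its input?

λ = v/f = 0.83·c / 1.09 GHz = 0.228 m
βl = 2π·l/λ = 2π × 0.148 = 53.4°
tan(βl) = 1.35
For a shorted stub, Z_in = jZ_0·tan(βl)

Z_in ≈ +j36.9 Ω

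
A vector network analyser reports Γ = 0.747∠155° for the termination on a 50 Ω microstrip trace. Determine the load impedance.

Z_L = Z_0·(1 + Γ)/(1 − Γ) = 50·(0.323 + j0.316)/(1.68 − j0.316)

Z_L ≈ 7.59 + j10.8 Ω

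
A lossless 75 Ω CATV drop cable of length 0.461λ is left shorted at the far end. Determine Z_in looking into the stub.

βl = 2π × 0.461 = 166°
tan(βl) = -0.25
For a shorted stub, Z_in = jZ_0·tan(βl)

Z_in ≈ −j18.8 Ω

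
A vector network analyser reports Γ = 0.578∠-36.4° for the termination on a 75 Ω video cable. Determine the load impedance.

Z_L ≈ 124 − j127 Ω

Z_L = Z_0·(1 + Γ)/(1 − Γ) = 75·(1.47 − j0.343)/(0.535 + j0.343)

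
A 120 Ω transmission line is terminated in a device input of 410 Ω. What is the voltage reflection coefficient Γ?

Γ = 0.547

Γ = (Z_L − Z_0)/(Z_L + Z_0) = (410 − 120)/(410 + 120) = 290/530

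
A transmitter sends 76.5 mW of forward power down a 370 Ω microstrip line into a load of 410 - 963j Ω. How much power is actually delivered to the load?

|Γ| = |(40 − j963)/(780 − j963)| = 0.778
|Γ|² = 0.605
P_refl = |Γ|²·P_inc = 46.3 mW, P_del = (1 − |Γ|²)·P_inc = 30.2 mW

P_delivered ≈ 30.2 mW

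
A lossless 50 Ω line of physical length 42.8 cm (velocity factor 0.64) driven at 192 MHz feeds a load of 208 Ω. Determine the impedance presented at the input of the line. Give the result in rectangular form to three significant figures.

Z_in ≈ 50.5 + j77.9 Ω

λ = v/f = 0.64·c / 192 MHz = 1 m
βl = 2π·l/λ = 2π × 0.428 = 154°
tan(βl) = tan(154°) = -0.486
Z_in = Z_0·(Z_L + jZ_0·tanβl)/(Z_0 + jZ_L·tanβl)
     = 50·(208 − j24.3)/(50 − j101)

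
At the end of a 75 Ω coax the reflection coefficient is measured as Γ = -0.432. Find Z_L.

Z_L ≈ 29.7 Ω

Z_L = Z_0·(1 + Γ)/(1 − Γ) = 75·(0.568)/(1.43)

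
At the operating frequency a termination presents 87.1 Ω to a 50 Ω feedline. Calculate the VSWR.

For a purely resistive load, VSWR = R_L/Z_0 or Z_0/R_L (whichever > 1) = 87.1/50

VSWR ≈ 1.74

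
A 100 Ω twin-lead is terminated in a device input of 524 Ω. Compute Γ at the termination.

Γ = 0.679

Γ = (Z_L − Z_0)/(Z_L + Z_0) = (524 − 100)/(524 + 100) = 424/624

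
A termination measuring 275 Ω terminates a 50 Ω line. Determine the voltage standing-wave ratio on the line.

VSWR ≈ 5.5

Γ = (275 − 50)/(275 + 50) = 0.692
VSWR = (1 + 0.692)/(1 − 0.692)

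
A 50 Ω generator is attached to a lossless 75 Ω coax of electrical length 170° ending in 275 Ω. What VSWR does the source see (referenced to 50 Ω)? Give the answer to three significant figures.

tan(βl) = -0.176
Z_in = Z_0·(Z_L + jZ_0·tanβl)/(Z_0 + jZ_L·tanβl) = 200 + j116 Ω
Γ_s = (Z_in − Z_s)/(Z_in + Z_s) = (150 + j116)/(250 + j116), |Γ_s| = 0.688
VSWR = (1 + |Γ_s|)/(1 − |Γ_s|)

VSWR ≈ 5.41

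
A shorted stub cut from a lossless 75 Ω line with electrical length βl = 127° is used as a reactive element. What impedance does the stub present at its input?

Z_in ≈ −j99.5 Ω

tan(βl) = -1.33
For a shorted stub, Z_in = jZ_0·tan(βl)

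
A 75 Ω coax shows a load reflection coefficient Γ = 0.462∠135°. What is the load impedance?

Z_L ≈ 31.6 + j26.2 Ω

Z_L = Z_0·(1 + Γ)/(1 − Γ) = 75·(0.673 + j0.327)/(1.33 − j0.327)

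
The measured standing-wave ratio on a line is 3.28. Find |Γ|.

|Γ| ≈ 0.533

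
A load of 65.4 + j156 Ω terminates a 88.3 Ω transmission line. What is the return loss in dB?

Γ = (-22.9 + j156)/(153.7 + j156), |Γ| = 0.72
RL = −20·log₁₀|Γ| = −20·log₁₀(0.72)

RL ≈ 2.85 dB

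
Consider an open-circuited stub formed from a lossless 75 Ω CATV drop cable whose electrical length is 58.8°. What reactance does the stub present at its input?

tan(βl) = 1.65
For an open-circuited stub, Z_in = −jZ_0·cot(βl) = −jZ_0/tan(βl)

X_in ≈ -45.4 Ω (capacitive)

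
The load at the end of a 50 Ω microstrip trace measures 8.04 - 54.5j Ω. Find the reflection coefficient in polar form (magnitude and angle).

Γ ≈ 0.864 ∠ -84.4°

Γ = (Z_L − Z_0)/(Z_L + Z_0) = (-41.96 − j54.5)/(58.04 − j54.5)
|Γ| = 68.8/79.6 = 0.864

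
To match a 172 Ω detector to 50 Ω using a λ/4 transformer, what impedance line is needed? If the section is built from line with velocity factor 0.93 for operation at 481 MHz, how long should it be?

Z_qwt ≈ 92.7 Ω; length ≈ 14.5 cm

Z_qwt = √(Z_0·R_L) = √(50 × 172) = √8600
λ = 0.93·c/f = 0.58 m, so l = λ/4 = 0.145 m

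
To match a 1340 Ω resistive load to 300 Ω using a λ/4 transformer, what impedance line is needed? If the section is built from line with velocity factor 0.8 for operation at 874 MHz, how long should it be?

Z_qwt ≈ 634 Ω; length ≈ 6.86 cm

Z_qwt = √(Z_0·R_L) = √(300 × 1340) = √402000
λ = 0.8·c/f = 0.275 m, so l = λ/4 = 0.0686 m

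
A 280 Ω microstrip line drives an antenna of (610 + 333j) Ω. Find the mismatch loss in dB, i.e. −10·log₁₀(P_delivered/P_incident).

Γ = (330 + j333)/(890 + j333), |Γ| = 0.493
|Γ|² = 0.243, so P_del/P_inc = 1 − |Γ|² = 0.757
ML = −10·log₁₀(1 − |Γ|²)

mismatch loss ≈ 1.21 dB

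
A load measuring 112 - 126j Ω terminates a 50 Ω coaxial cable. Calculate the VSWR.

VSWR ≈ 5.33

Γ = (Z_L − Z_0)/(Z_L + Z_0) = (62 − j126)/(162 − j126)
|Γ| = 140/205 = 0.684
VSWR = (1 + |Γ|)/(1 − |Γ|) = 1.68/0.316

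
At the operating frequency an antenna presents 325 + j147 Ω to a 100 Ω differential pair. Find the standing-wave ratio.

Γ = (Z_L − Z_0)/(Z_L + Z_0) = (225 + j147)/(425 + j147)
|Γ| = 269/450 = 0.598
VSWR = (1 + |Γ|)/(1 − |Γ|) = 1.6/0.402

VSWR ≈ 3.97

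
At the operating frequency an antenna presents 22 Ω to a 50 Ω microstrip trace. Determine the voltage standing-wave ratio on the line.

Γ = (22 − 50)/(22 + 50) = -0.389
VSWR = (1 + 0.389)/(1 − 0.389)

VSWR ≈ 2.27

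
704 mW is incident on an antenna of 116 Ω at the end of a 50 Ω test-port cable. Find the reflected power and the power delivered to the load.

P_reflected ≈ 111 mW; P_delivered ≈ 593 mW

Γ = (116 − 50)/(116 + 50) = 0.398
|Γ|² = 0.158
P_refl = |Γ|²·P_inc = 111 mW, P_del = (1 − |Γ|²)·P_inc = 593 mW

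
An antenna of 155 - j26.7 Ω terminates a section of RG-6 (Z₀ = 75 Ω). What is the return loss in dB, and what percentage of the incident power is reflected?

RL ≈ 8.77 dB; 13.3% of incident power reflected

Γ = (80 − j26.7)/(230 − j26.7), |Γ| = 0.364
RL = −20·log₁₀(0.364) = 8.77 dB
P_refl/P_inc = |Γ|² = 0.133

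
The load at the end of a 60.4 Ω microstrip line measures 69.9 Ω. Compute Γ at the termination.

Γ = (Z_L − Z_0)/(Z_L + Z_0) = (69.9 − 60.4)/(69.9 + 60.4) = 9.5/130.3

Γ = 0.0729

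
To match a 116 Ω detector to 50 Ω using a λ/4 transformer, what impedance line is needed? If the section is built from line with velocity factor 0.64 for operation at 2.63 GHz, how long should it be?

Z_qwt ≈ 76.2 Ω; length ≈ 1.83 cm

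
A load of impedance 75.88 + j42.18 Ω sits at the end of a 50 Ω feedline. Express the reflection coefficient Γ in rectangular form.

Γ ≈ 0.286 + j0.239

Γ = (Z_L − Z_0)/(Z_L + Z_0) = (25.88 + j42.18)/(125.9 + j42.18)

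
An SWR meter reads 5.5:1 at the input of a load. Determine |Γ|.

|Γ| = (S − 1)/(S + 1) = (5.5 − 1)/(5.5 + 1) = 4.5/6.5

|Γ| ≈ 0.692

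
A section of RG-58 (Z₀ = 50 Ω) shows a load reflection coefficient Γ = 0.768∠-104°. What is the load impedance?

Z_L ≈ 10.5 − j38 Ω

Z_L = Z_0·(1 + Γ)/(1 − Γ) = 50·(0.814 − j0.745)/(1.19 + j0.745)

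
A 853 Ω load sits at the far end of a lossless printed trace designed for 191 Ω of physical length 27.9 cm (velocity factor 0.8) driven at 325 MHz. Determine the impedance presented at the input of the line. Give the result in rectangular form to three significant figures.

Z_in ≈ 84.1 + j178 Ω

λ = v/f = 0.8·c / 325 MHz = 0.738 m
βl = 2π·l/λ = 2π × 0.378 = 136°
tan(βl) = tan(136°) = -0.965
Z_in = Z_0·(Z_L + jZ_0·tanβl)/(Z_0 + jZ_L·tanβl)
     = 191·(853 − j184)/(191 − j823)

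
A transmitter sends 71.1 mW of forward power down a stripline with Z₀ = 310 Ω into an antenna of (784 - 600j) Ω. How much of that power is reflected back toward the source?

P_reflected ≈ 26.7 mW

|Γ| = |(474 − j600)/(1094 − j600)| = 0.613
|Γ|² = 0.376
P_refl = |Γ|²·P_inc = 26.7 mW, P_del = (1 − |Γ|²)·P_inc = 44.4 mW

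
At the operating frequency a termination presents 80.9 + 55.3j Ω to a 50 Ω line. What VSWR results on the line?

VSWR ≈ 2.61

Γ = (Z_L − Z_0)/(Z_L + Z_0) = (30.9 + j55.3)/(130.9 + j55.3)
|Γ| = 63.3/142 = 0.446
VSWR = (1 + |Γ|)/(1 − |Γ|) = 1.45/0.554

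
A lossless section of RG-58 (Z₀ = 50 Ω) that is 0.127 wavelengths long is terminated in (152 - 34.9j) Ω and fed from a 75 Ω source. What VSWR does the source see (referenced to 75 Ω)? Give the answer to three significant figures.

VSWR ≈ 3.78

βl = 2π × 0.127 = 45.7°
tan(βl) = 1.03
Z_in = Z_0·(Z_L + jZ_0·tanβl)/(Z_0 + jZ_L·tanβl) = 24.6 − j35.2 Ω
Γ_s = (Z_in − Z_s)/(Z_in + Z_s) = (-50.4 − j35.2)/(99.6 − j35.2), |Γ_s| = 0.582
VSWR = (1 + |Γ_s|)/(1 − |Γ_s|)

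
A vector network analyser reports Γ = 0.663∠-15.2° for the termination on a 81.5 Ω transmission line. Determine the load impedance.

Z_L ≈ 286 − j177 Ω

Z_L = Z_0·(1 + Γ)/(1 − Γ) = 81.5·(1.64 − j0.174)/(0.36 + j0.174)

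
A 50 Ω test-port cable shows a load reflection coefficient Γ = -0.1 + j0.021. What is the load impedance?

Z_L ≈ 40.9 + j1.73 Ω

Z_L = Z_0·(1 + Γ)/(1 − Γ) = 50·(0.9 + j0.021)/(1.1 − j0.021)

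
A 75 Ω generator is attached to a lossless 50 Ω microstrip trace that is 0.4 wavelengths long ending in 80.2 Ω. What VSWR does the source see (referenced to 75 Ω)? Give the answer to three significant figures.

βl = 2π × 0.4 = 144°
tan(βl) = -0.727
Z_in = Z_0·(Z_L + jZ_0·tanβl)/(Z_0 + jZ_L·tanβl) = 52 + j24.2 Ω
Γ_s = (Z_in − Z_s)/(Z_in + Z_s) = (-23 + j24.2)/(127 + j24.2), |Γ_s| = 0.259
VSWR = (1 + |Γ_s|)/(1 − |Γ_s|)

VSWR ≈ 1.7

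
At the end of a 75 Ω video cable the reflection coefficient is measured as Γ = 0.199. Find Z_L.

Z_L = Z_0·(1 + Γ)/(1 − Γ) = 75·(1.2)/(0.801)

Z_L ≈ 112 Ω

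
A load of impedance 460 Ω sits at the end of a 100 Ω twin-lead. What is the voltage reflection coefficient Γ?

Γ = 0.643

Γ = (Z_L − Z_0)/(Z_L + Z_0) = (460 − 100)/(460 + 100) = 360/560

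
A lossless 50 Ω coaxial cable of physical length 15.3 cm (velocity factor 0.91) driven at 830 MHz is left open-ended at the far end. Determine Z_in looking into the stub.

Z_in ≈ +j225 Ω

λ = v/f = 0.91·c / 830 MHz = 0.329 m
βl = 2π·l/λ = 2π × 0.465 = 167°
tan(βl) = -0.222
For an open-ended stub, Z_in = −jZ_0·cot(βl) = −jZ_0/tan(βl)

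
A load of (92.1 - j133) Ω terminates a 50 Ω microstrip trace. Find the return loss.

Γ = (42.1 − j133)/(142.1 − j133), |Γ| = 0.717
RL = −20·log₁₀|Γ| = −20·log₁₀(0.717)

RL ≈ 2.89 dB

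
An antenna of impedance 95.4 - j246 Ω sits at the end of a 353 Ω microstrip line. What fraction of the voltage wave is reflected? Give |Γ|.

|Γ| ≈ 0.696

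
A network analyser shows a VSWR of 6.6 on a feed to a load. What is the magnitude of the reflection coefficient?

|Γ| ≈ 0.737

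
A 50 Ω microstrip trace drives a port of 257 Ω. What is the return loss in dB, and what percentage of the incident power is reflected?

RL ≈ 3.42 dB; 45.5% of incident power reflected

Γ = (257 − 50)/(257 + 50) = 0.674
RL = −20·log₁₀(0.674) = 3.42 dB
P_refl/P_inc = |Γ|² = 0.455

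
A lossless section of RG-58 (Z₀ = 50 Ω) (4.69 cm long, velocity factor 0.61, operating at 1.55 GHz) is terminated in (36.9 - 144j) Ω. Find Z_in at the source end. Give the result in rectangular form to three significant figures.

λ = v/f = 0.61·c / 1.55 GHz = 0.118 m
βl = 2π·l/λ = 2π × 0.397 = 143°
tan(βl) = tan(143°) = -0.753
Z_in = Z_0·(Z_L + jZ_0·tanβl)/(Z_0 + jZ_L·tanβl)
     = 50·(36.9 − j182)/(-58.5 − j27.8)

Z_in ≈ 34.5 + j139 Ω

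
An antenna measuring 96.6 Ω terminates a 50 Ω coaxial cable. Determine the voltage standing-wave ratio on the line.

VSWR ≈ 1.93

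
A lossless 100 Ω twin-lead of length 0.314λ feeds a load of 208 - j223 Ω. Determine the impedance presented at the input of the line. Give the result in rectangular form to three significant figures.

Z_in ≈ 32.4 + j70.6 Ω

βl = 2π × 0.314 = 113°
tan(βl) = tan(113°) = -2.35
Z_in = Z_0·(Z_L + jZ_0·tanβl)/(Z_0 + jZ_L·tanβl)
     = 100·(208 − j458)/(-424 − j489)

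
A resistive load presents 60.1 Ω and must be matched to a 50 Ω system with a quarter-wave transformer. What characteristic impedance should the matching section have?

Z_qwt ≈ 54.8 Ω

Z_qwt = √(Z_0·R_L) = √(50 × 60.1) = √3005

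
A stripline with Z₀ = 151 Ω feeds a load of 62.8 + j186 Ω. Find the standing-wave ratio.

Γ = (Z_L − Z_0)/(Z_L + Z_0) = (-88.2 + j186)/(213.8 + j186)
|Γ| = 206/283 = 0.726
VSWR = (1 + |Γ|)/(1 − |Γ|) = 1.73/0.274

VSWR ≈ 6.31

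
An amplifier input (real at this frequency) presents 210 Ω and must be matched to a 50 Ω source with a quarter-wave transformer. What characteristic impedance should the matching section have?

Z_qwt = √(Z_0·R_L) = √(50 × 210) = √10500

Z_qwt ≈ 102 Ω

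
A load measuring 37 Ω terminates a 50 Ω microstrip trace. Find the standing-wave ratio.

Γ = (37 − 50)/(37 + 50) = -0.149
VSWR = (1 + 0.149)/(1 − 0.149)

VSWR ≈ 1.35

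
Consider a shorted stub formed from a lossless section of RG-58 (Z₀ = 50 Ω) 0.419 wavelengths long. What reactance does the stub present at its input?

X_in ≈ -27.9 Ω (capacitive)

βl = 2π × 0.419 = 151°
tan(βl) = -0.558
For a shorted stub, Z_in = jZ_0·tan(βl)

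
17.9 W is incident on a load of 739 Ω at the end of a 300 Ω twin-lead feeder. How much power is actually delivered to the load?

Γ = (739 − 300)/(739 + 300) = 0.423
|Γ|² = 0.179
P_refl = |Γ|²·P_inc = 3.2 W, P_del = (1 − |Γ|²)·P_inc = 14.7 W

P_delivered ≈ 14.7 W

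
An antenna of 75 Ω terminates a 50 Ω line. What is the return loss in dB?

RL ≈ 14 dB

Γ = (75 − 50)/(75 + 50) = 0.2
RL = −20·log₁₀|Γ| = −20·log₁₀(0.2)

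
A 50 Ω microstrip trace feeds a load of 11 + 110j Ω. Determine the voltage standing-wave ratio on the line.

VSWR ≈ 26.7

Γ = (Z_L − Z_0)/(Z_L + Z_0) = (-39 + j110)/(61 + j110)
|Γ| = 117/126 = 0.928
VSWR = (1 + |Γ|)/(1 − |Γ|) = 1.93/0.0721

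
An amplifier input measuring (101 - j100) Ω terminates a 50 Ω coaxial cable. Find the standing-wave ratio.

VSWR ≈ 4.26

Γ = (Z_L − Z_0)/(Z_L + Z_0) = (51 − j100)/(151 − j100)
|Γ| = 112/181 = 0.62
VSWR = (1 + |Γ|)/(1 − |Γ|) = 1.62/0.38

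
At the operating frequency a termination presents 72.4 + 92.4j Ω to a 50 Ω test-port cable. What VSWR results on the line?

VSWR ≈ 4.26

Γ = (Z_L − Z_0)/(Z_L + Z_0) = (22.4 + j92.4)/(122.4 + j92.4)
|Γ| = 95.1/153 = 0.62
VSWR = (1 + |Γ|)/(1 − |Γ|) = 1.62/0.38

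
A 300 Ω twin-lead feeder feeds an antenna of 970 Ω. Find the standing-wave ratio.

Γ = (970 − 300)/(970 + 300) = 0.528
VSWR = (1 + 0.528)/(1 − 0.528)

VSWR ≈ 3.23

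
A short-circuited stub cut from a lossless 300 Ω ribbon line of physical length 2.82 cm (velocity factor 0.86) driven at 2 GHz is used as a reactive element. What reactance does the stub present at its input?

λ = v/f = 0.86·c / 2 GHz = 0.129 m
βl = 2π·l/λ = 2π × 0.219 = 78.7°
tan(βl) = 5
For a short-circuited stub, Z_in = jZ_0·tan(βl)

X_in ≈ 1500 Ω (inductive)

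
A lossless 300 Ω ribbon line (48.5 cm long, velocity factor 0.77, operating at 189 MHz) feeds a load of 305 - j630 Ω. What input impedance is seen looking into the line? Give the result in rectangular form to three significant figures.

Z_in ≈ 509 + j787 Ω

λ = v/f = 0.77·c / 189 MHz = 1.22 m
βl = 2π·l/λ = 2π × 0.397 = 143°
tan(βl) = tan(143°) = -0.758
Z_in = Z_0·(Z_L + jZ_0·tanβl)/(Z_0 + jZ_L·tanβl)
     = 300·(305 − j857)/(-177 − j231)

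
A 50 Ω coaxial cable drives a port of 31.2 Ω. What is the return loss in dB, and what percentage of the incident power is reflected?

Γ = (31.2 − 50)/(31.2 + 50) = -0.232
RL = −20·log₁₀(0.232) = 12.7 dB
P_refl/P_inc = |Γ|² = 0.0536

RL ≈ 12.7 dB; 5.36% of incident power reflected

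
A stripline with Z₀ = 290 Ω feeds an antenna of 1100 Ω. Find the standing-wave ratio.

VSWR ≈ 3.79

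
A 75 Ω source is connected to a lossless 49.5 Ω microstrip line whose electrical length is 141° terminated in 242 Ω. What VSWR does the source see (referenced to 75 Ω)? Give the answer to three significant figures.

tan(βl) = -0.81
Z_in = Z_0·(Z_L + jZ_0·tanβl)/(Z_0 + jZ_L·tanβl) = 24 + j55.1 Ω
Γ_s = (Z_in − Z_s)/(Z_in + Z_s) = (-51 + j55.1)/(99 + j55.1), |Γ_s| = 0.662
VSWR = (1 + |Γ_s|)/(1 − |Γ_s|)

VSWR ≈ 4.92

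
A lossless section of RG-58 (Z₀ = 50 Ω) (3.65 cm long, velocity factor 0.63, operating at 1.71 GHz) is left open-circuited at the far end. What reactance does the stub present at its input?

λ = v/f = 0.63·c / 1.71 GHz = 0.111 m
βl = 2π·l/λ = 2π × 0.33 = 119°
tan(βl) = -1.81
For an open-circuited stub, Z_in = −jZ_0·cot(βl) = −jZ_0/tan(βl)

X_in ≈ 27.6 Ω (inductive)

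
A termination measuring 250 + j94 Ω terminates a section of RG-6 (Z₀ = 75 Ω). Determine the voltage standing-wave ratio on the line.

VSWR ≈ 3.84

Γ = (Z_L − Z_0)/(Z_L + Z_0) = (175 + j94)/(325 + j94)
|Γ| = 199/338 = 0.587
VSWR = (1 + |Γ|)/(1 − |Γ|) = 1.59/0.413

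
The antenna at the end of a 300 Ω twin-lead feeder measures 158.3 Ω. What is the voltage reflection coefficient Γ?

Γ = -0.309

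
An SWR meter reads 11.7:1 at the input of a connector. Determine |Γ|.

|Γ| ≈ 0.843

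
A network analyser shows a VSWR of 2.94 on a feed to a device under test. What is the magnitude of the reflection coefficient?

|Γ| = (S − 1)/(S + 1) = (2.94 − 1)/(2.94 + 1) = 1.94/3.94

|Γ| ≈ 0.492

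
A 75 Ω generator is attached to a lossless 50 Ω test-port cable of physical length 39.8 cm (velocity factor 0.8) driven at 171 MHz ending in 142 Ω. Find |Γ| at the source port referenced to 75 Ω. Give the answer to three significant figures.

|Γ| ≈ 0.613

λ = v/f = 0.8·c / 171 MHz = 1.4 m
βl = 2π·l/λ = 2π × 0.284 = 102°
tan(βl) = -4.67
Z_in = Z_0·(Z_L + jZ_0·tanβl)/(Z_0 + jZ_L·tanβl) = 18.3 + j9.33 Ω
Γ_s = (Z_in − Z_s)/(Z_in + Z_s) = (-56.7 + j9.33)/(93.3 + j9.33), |Γ_s| = 0.613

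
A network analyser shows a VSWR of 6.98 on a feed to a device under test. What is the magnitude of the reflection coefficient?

|Γ| ≈ 0.749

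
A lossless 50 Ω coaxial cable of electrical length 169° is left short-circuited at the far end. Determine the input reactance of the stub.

tan(βl) = -0.194
For a short-circuited stub, Z_in = jZ_0·tan(βl)

X_in ≈ -9.72 Ω (capacitive)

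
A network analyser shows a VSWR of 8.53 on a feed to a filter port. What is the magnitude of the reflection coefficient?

|Γ| = (S − 1)/(S + 1) = (8.53 − 1)/(8.53 + 1) = 7.53/9.53

|Γ| ≈ 0.79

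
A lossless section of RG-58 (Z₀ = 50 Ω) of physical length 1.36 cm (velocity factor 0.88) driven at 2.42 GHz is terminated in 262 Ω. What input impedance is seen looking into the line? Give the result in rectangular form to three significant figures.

Z_in ≈ 18.5 − j46.7 Ω

λ = v/f = 0.88·c / 2.42 GHz = 0.109 m
βl = 2π·l/λ = 2π × 0.125 = 44.9°
tan(βl) = tan(44.9°) = 0.996
Z_in = Z_0·(Z_L + jZ_0·tanβl)/(Z_0 + jZ_L·tanβl)
     = 50·(262 + j49.8)/(50 + j261)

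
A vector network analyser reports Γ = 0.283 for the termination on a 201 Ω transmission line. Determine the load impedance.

Z_L ≈ 360 Ω

Z_L = Z_0·(1 + Γ)/(1 − Γ) = 201·(1.28)/(0.717)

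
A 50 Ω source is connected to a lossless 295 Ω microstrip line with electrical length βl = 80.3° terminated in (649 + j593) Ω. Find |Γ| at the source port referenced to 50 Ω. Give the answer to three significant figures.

|Γ| ≈ 0.693

tan(βl) = 5.85
Z_in = Z_0·(Z_L + jZ_0·tanβl)/(Z_0 + jZ_L·tanβl) = 81.2 − j118 Ω
Γ_s = (Z_in − Z_s)/(Z_in + Z_s) = (31.2 − j118)/(131 − j118), |Γ_s| = 0.693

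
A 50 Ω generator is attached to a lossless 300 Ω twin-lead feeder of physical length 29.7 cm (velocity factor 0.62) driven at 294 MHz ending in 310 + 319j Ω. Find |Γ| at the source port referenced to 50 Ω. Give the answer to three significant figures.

|Γ| ≈ 0.824

λ = v/f = 0.62·c / 294 MHz = 0.633 m
βl = 2π·l/λ = 2π × 0.469 = 169°
tan(βl) = -0.194
Z_in = Z_0·(Z_L + jZ_0·tanβl)/(Z_0 + jZ_L·tanβl) = 215 + j252 Ω
Γ_s = (Z_in − Z_s)/(Z_in + Z_s) = (165 + j252)/(265 + j252), |Γ_s| = 0.824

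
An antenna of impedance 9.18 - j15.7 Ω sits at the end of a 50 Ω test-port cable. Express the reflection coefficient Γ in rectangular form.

Γ ≈ -0.579 − j0.419

Γ = (Z_L − Z_0)/(Z_L + Z_0) = (-40.82 − j15.7)/(59.18 − j15.7)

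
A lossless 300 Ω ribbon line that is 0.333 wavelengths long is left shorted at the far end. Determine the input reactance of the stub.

X_in ≈ -522 Ω (capacitive)

βl = 2π × 0.333 = 120°
tan(βl) = -1.74
For a shorted stub, Z_in = jZ_0·tan(βl)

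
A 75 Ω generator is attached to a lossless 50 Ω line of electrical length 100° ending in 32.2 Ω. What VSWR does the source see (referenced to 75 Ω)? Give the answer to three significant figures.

tan(βl) = -5.67
Z_in = Z_0·(Z_L + jZ_0·tanβl)/(Z_0 + jZ_L·tanβl) = 74.5 − j11.6 Ω
Γ_s = (Z_in − Z_s)/(Z_in + Z_s) = (-0.529 − j11.6)/(149 − j11.6), |Γ_s| = 0.0773
VSWR = (1 + |Γ_s|)/(1 − |Γ_s|)

VSWR ≈ 1.17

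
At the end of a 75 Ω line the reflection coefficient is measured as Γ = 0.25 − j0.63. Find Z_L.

Z_L ≈ 42.3 − j98.5 Ω

Z_L = Z_0·(1 + Γ)/(1 − Γ) = 75·(1.25 − j0.63)/(0.75 + j0.63)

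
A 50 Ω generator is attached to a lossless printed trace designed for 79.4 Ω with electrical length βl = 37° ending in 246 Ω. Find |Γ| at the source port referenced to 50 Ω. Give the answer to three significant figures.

tan(βl) = 0.754
Z_in = Z_0·(Z_L + jZ_0·tanβl)/(Z_0 + jZ_L·tanβl) = 59.8 − j79.8 Ω
Γ_s = (Z_in − Z_s)/(Z_in + Z_s) = (9.79 − j79.8)/(110 − j79.8), |Γ_s| = 0.592

|Γ| ≈ 0.592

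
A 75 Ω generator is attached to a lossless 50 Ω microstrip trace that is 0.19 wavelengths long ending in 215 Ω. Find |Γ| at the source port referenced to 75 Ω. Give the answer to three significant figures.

|Γ| ≈ 0.713

βl = 2π × 0.19 = 68.4°
tan(βl) = 2.53
Z_in = Z_0·(Z_L + jZ_0·tanβl)/(Z_0 + jZ_L·tanβl) = 13.3 − j18.6 Ω
Γ_s = (Z_in − Z_s)/(Z_in + Z_s) = (-61.7 − j18.6)/(88.3 − j18.6), |Γ_s| = 0.713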